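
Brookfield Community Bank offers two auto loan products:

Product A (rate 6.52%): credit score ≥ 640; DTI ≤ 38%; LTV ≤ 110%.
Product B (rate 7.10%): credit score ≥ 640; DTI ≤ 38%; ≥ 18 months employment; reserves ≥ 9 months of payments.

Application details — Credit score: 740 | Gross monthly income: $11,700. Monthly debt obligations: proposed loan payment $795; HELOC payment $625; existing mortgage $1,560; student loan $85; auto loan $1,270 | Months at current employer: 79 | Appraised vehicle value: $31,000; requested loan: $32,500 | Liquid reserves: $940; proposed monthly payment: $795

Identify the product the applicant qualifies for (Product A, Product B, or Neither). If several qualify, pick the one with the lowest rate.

Total debts = (795 + 625 + 1,560 + 85 + 1,270) = 4,335; DTI = 4,335/11,700 = 37.1%.
LTV = 32,500/31,000 = 104.8%.
Reserves = 940/795 = 1.2 months.
Product A: score 740 ≥ 640; DTI 37.1% ≤ 38%; LTV 104.8% ≤ 110% → qualifies.
Product B: score 740 ≥ 640; DTI 37.1% ≤ 38%; employment 79 ≥ 18 mo; reserves 1.2 < 9 mo → does not qualify.

Product A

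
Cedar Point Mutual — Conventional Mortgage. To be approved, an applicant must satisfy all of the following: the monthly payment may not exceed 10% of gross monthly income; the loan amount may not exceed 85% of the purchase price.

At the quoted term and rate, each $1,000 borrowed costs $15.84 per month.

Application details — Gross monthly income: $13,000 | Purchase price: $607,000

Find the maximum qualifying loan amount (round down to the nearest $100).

$82,000

Payment cap: 10% × $13,000 = $1,300/month.
At $15.84 per $1,000, that supports 1,300/15.84 × 1,000 ≈ $82,070 → $82,000.
LTV cap: 85% × $607,000 = $515,950 → $515,900.
Binding constraint: payment-to-income.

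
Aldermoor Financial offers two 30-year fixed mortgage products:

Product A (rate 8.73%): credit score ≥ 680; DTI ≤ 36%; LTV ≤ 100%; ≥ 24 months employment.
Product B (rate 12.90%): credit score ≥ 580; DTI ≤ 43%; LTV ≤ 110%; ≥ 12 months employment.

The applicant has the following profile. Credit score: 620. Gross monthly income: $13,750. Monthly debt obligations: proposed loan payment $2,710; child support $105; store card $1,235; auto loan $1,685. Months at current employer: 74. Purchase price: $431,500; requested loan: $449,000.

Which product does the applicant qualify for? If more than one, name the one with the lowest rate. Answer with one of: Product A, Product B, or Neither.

Total debts = (2,710 + 105 + 1,235 + 1,685) = 5,735; DTI = 5,735/13,750 = 41.7%.
LTV = 449,000/431,500 = 104.1%.
Product A: score 620 < 680; DTI 41.7% > 36%; LTV 104.1% > 100%; employment 74 ≥ 24 mo → does not qualify.
Product B: score 620 ≥ 580; DTI 41.7% ≤ 43%; LTV 104.1% ≤ 110%; employment 74 ≥ 12 mo → qualifies.

Product B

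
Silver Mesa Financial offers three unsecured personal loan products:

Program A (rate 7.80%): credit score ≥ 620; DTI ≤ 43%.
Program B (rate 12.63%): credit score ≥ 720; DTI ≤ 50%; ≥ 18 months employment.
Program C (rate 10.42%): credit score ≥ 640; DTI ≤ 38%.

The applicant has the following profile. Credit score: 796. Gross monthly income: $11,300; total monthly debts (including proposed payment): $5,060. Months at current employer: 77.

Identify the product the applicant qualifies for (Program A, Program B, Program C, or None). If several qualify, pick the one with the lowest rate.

Program B

DTI = 5,060/11,300 = 44.8%.
Program A: score 796 ≥ 620; DTI 44.8% > 43% → does not qualify.
Program B: score 796 ≥ 720; DTI 44.8% ≤ 50%; employment 77 ≥ 18 mo → qualifies.
Program C: score 796 ≥ 640; DTI 44.8% > 38% → does not qualify.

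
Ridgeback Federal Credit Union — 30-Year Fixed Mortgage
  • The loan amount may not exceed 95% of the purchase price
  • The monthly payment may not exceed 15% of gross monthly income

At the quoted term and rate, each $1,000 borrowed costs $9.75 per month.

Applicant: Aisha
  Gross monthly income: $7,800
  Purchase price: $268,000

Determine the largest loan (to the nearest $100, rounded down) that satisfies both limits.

$120,000

Payment cap: 15% × $7,800 = $1,170/month.
At $9.75 per $1,000, that supports 1,170/9.75 × 1,000 ≈ $120,000 → $120,000.
LTV cap: 95% × $268,000 = $254,600 → $254,600.
Binding constraint: payment-to-income.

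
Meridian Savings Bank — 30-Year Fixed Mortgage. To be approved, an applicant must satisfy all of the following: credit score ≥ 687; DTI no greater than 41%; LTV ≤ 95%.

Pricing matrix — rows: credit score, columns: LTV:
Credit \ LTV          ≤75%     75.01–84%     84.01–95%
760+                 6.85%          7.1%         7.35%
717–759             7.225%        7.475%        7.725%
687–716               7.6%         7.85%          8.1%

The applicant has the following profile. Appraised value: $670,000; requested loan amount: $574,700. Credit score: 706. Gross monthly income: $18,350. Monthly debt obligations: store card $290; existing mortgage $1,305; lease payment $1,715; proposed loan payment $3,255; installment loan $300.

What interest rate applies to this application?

8.1%

Credit score 706 ≥ 687; Total monthly debts = (290 + 1,305 + 1,715 + 3,255 + 300) = 6,865. DTI: 6,865 ÷ 18,350 = 37.4%, within the 41% cap
LTV: 574,700 ÷ 670,000 = 85.8%, within 95% cap
Row: 706 falls in 687–716. Column: 85.8% falls in 84.01–95%. Rate = 8.1%.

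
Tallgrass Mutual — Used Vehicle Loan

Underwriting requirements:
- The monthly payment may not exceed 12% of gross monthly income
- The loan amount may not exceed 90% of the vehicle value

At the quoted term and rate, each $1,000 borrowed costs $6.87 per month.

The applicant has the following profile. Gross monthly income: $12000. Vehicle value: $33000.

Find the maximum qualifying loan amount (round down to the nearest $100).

$29,700

Payment cap: 12% × $12,000 = $1,440/month.
At $6.87 per $1,000, that supports 1,440/6.87 × 1,000 ≈ $209,606 → $209,600.
LTV cap: 90% × $33,000 = $29,700 → $29,700.
Binding constraint: loan-to-value.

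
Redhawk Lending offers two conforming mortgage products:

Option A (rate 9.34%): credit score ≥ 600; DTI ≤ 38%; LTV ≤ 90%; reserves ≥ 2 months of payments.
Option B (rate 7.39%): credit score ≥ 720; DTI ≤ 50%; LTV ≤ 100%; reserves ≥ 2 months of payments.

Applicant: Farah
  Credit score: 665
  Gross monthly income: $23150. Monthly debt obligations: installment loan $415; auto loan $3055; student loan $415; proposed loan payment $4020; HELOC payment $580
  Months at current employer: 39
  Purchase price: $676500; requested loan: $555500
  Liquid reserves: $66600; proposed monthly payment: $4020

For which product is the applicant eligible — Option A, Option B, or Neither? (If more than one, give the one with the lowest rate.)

Option A

Total debts = (415 + 3,055 + 415 + 4,020 + 580) = 8,485; DTI = 8,485/23,150 = 36.7%.
LTV = 555,500/676,500 = 82.1%.
Reserves = 66,600/4,020 = 16.6 months.
Option A: score 665 ≥ 600; DTI 36.7% ≤ 38%; LTV 82.1% ≤ 90%; reserves 16.6 ≥ 2 mo → qualifies.
Option B: score 665 < 720; DTI 36.7% ≤ 50%; LTV 82.1% ≤ 100%; reserves 16.6 ≥ 2 mo → does not qualify.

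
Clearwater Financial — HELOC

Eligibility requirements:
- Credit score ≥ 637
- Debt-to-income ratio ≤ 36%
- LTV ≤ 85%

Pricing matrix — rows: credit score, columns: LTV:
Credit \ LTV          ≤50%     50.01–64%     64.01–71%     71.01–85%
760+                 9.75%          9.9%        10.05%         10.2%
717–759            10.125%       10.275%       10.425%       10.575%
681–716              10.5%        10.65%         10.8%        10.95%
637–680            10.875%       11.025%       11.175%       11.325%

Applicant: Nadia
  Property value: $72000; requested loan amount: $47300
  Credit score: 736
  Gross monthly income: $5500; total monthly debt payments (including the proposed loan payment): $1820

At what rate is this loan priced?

10.425%

Credit score 736 ≥ 637; DTI = 1,820/5,500 = 33.1% ≤ 36%
LTV = 47,300/72,000 = 65.7% ≤ 85%
Credit 736 → row 717–759; LTV 65.7% → column 64.01–71%. Grid cell → 10.425%.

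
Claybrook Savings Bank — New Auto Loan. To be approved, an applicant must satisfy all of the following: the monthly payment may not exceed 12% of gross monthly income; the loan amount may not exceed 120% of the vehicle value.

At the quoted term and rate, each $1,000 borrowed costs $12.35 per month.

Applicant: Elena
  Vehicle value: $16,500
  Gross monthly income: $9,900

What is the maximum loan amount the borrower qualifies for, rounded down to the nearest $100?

$19,800

Payment cap: 12% × $9,900 = $1,188/month.
At $12.35 per $1,000, that supports 1,188/12.35 × 1,000 ≈ $96,194 → $96,100.
LTV cap: 120% × $16,500 = $19,800 → $19,800.
Binding constraint: loan-to-value.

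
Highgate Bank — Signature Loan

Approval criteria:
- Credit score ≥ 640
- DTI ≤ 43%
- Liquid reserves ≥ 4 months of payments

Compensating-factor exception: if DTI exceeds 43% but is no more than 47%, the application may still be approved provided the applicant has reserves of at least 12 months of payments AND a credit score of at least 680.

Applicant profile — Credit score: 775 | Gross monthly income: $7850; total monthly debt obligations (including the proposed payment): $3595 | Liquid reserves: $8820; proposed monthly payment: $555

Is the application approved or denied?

Approved

Credit score 775 ≥ 640 (meets base)
DTI = 3,595/7,850 = 45.8% > 43% — standard DTI limit exceeded.
Reserves: 8,820 ÷ 555 = 15.9 months (meets 4-month minimum)
45.8% falls in the override range (43%–47%), so the compensating-factor test applies.
Override check — reserves: 15.9 mo (ok); score: 775 (ok).
Both override conditions satisfied; DTI exception granted.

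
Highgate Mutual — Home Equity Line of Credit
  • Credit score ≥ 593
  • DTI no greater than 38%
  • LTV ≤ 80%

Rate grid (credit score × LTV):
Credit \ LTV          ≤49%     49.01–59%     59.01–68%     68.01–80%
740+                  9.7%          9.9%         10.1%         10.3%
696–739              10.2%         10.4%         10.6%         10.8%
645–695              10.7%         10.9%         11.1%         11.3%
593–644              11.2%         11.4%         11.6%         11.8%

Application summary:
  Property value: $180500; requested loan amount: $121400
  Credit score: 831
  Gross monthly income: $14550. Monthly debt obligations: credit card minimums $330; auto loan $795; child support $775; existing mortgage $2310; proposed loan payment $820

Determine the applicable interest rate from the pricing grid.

Credit score 831 ≥ 593; Total monthly debts = (330 + 795 + 775 + 2,310 + 820) = 5,030. DTI: 5,030 ÷ 14,550 = 34.6%, within the 38% cap
LTV = 121,400/180,500 = 67.3% ≤ 80%
Row: 831 falls in 740+. Column: 67.3% falls in 59.01–68%. Rate = 10.1%.

10.1%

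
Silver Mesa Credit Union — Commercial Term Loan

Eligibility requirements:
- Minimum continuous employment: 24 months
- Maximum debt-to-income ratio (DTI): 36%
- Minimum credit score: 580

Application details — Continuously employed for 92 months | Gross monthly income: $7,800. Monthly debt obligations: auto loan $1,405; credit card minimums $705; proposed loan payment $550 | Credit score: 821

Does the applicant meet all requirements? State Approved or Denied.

Approved

Employment 92 ≥ 24 months
Total monthly debts = (1,405 + 705 + 550) = 2,660. DTI = 2,660/7,800 = 34.1% ≤ 36%
Credit score 821 ≥ 580 (meets)
All criteria satisfied.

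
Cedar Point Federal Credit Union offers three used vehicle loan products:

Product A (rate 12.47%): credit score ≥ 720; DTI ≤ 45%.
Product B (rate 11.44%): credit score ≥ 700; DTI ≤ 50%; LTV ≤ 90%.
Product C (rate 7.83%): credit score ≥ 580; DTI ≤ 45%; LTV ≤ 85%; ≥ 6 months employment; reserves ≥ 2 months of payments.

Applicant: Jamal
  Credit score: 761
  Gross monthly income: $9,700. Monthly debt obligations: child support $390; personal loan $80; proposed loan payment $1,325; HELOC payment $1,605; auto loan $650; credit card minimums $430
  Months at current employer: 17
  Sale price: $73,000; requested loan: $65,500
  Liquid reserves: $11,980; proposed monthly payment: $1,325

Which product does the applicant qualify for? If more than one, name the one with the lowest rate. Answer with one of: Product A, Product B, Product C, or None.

Product B

Total debts = (390 + 80 + 1,325 + 1,605 + 650 + 430) = 4,480; DTI = 4,480/9,700 = 46.2%.
LTV = 65,500/73,000 = 89.7%.
Reserves = 11,980/1,325 = 9.0 months.
Product A: score 761 ≥ 720; DTI 46.2% > 45% → does not qualify.
Product B: score 761 ≥ 700; DTI 46.2% ≤ 50%; LTV 89.7% ≤ 90% → qualifies.
Product C: score 761 ≥ 580; DTI 46.2% > 45%; LTV 89.7% > 85%; employment 17 ≥ 6 mo; reserves 9.0 ≥ 2 mo → does not qualify.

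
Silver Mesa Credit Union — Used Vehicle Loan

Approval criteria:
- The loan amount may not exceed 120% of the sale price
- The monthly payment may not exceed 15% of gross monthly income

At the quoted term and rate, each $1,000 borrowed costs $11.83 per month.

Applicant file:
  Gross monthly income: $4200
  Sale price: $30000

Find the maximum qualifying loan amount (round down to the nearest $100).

$36,000

Payment cap: 15% × $4,200 = $630/month.
At $11.83 per $1,000, that supports 630/11.83 × 1,000 ≈ $53,254 → $53,200.
LTV cap: 120% × $30,000 = $36,000 → $36,000.
Binding constraint: loan-to-value.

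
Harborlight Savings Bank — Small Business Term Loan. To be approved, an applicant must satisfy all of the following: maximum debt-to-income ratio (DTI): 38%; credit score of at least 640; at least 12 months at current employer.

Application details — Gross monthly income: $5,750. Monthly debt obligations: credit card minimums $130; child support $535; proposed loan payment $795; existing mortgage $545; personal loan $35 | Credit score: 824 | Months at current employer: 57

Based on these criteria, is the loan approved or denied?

Approved

Total monthly debts = (130 + 535 + 795 + 545 + 35) = 2,040. Debt-to-income = 2,040/5,750 = 35.5% — meets 38% limit
Credit score 824 ≥ 640 (meets)
Employment 57 ≥ 12 months
All criteria satisfied.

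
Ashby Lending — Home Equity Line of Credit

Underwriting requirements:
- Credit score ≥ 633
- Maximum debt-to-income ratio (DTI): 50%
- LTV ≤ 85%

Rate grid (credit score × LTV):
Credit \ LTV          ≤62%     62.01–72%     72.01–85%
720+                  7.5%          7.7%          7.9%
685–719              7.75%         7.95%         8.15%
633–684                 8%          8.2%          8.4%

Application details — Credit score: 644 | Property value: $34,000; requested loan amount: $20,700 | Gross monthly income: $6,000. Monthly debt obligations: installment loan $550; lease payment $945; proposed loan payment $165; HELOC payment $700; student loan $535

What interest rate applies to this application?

8%

Credit score 644 ≥ 633; Total monthly debts = (550 + 945 + 165 + 700 + 535) = 2,895. Debt-to-income = 2,895/6,000 = 48.2% — meets 50% limit
LTV = 20,700/34,000 = 60.9% ≤ 85%
Credit 644 → row 633–684; LTV 60.9% → column ≤62%. Grid cell → 8%.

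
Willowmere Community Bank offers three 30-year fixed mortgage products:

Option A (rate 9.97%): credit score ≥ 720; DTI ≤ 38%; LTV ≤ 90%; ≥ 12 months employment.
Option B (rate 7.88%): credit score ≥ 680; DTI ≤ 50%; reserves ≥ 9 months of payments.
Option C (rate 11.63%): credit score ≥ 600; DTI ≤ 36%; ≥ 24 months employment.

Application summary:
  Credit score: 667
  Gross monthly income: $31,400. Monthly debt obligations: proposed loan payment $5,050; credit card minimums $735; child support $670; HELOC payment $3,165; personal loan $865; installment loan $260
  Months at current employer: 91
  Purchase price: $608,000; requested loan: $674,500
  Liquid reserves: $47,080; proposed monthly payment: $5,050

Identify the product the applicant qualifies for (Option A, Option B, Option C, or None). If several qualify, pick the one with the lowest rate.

Option C

Total debts = (5,050 + 735 + 670 + 3,165 + 865 + 260) = 10,745; DTI = 10,745/31,400 = 34.2%.
LTV = 674,500/608,000 = 110.9%.
Reserves = 47,080/5,050 = 9.3 months.
Option A: score 667 < 720; DTI 34.2% ≤ 38%; LTV 110.9% > 90%; employment 91 ≥ 12 mo → does not qualify.
Option B: score 667 < 680; DTI 34.2% ≤ 50%; reserves 9.3 ≥ 9 mo → does not qualify.
Option C: score 667 ≥ 600; DTI 34.2% ≤ 36%; employment 91 ≥ 24 mo → qualifies.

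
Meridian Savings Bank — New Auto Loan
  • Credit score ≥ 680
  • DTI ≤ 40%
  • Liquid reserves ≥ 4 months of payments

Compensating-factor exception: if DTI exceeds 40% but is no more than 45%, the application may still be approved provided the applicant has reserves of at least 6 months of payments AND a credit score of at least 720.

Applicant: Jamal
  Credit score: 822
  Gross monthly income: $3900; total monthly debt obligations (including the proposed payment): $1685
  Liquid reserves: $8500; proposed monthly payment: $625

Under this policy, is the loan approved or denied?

Approved

Credit score 822 ≥ 680 (meets base)
DTI: 1,685 ÷ 3,900 = 43.2%, over the 40% base limit.
Liquid reserves cover 8,500/625 = 13.6 months — ≥ 4 required
43.2% falls in the override range (40%–45%), so the compensating-factor test applies.
Reserves 13.6 ≥ 6 months; credit score 822 ≥ 720.
Both compensating conditions met → exception applies.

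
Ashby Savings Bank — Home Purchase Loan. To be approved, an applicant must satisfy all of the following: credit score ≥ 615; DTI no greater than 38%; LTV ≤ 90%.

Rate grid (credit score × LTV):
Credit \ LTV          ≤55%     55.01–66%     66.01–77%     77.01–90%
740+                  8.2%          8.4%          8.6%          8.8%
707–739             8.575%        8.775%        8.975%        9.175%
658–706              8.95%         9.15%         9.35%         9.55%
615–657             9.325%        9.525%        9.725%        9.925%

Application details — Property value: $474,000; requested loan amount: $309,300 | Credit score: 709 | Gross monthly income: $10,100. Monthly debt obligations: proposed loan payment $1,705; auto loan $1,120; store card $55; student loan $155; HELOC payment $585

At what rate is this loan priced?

8.775%

Credit score 709 ≥ 615; Total monthly debts = (1,705 + 1,120 + 55 + 155 + 585) = 3,620. DTI = 3,620/10,100 = 35.8% ≤ 38%
LTV: 309,300 ÷ 474,000 = 65.3%, within 90% cap
Score 709 is in the 707–739 band; LTV 65.3% is in the 55.01–66% band → 8.775%.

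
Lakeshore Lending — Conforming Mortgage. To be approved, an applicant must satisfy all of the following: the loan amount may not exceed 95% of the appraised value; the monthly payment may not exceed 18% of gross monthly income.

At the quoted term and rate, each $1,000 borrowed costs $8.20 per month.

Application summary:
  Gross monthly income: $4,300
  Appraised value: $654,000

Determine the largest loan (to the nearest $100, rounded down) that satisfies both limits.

Payment cap: 18% × $4,300 = $774/month.
At $8.20 per $1,000, that supports 774/8.20 × 1,000 ≈ $94,390 → $94,300.
LTV cap: 95% × $654,000 = $621,300 → $621,300.
Binding constraint: payment-to-income.

$94,300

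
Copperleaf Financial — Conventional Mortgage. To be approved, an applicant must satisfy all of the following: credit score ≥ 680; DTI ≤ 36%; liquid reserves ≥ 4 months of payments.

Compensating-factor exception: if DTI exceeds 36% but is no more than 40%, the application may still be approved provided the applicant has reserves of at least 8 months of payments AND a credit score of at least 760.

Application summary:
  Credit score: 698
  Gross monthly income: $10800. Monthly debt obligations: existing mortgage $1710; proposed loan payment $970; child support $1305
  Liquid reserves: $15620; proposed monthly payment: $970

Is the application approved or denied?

Denied

Credit score 698 ≥ 680 (meets base)
Total debts = (1,710 + 970 + 1,305) = 3,985. DTI = 3,985/10,800 = 36.9% > 36% — standard DTI limit exceeded.
Reserves = 15,620/970 = 16.1 months ≥ 4
DTI 36.9% is within the 36%–40% exception band; checking compensating factors.
Override check — reserves: 16.1 mo (ok); score: 698 (below 760).
Compensating-factor requirement not fully met.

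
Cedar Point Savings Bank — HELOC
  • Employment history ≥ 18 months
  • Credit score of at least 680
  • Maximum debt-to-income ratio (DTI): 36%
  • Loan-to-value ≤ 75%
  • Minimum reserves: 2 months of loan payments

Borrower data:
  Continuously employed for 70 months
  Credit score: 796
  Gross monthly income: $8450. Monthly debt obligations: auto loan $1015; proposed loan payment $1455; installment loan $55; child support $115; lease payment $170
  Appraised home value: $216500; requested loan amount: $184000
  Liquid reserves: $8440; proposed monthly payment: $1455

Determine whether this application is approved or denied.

Employment 70 ≥ 18 months
Credit score 796 ≥ 680 (meets)
Total monthly debts = (1,015 + 1,455 + 55 + 115 + 170) = 2,810. DTI = 2,810/8,450 = 33.3% ≤ 36%
Loan-to-value = 184,000/216,500 = 85% — fail (75% max)
Reserves: 8,440 ÷ 1,455 = 5.8 months (meets 2-month minimum)
Fails on LTV.

Denied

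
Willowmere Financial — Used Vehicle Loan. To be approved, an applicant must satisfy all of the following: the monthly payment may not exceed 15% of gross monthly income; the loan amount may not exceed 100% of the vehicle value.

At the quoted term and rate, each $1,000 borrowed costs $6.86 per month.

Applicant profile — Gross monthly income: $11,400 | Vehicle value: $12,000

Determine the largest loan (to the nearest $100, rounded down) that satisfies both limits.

Payment cap: 15% × $11,400 = $1,710/month.
At $6.86 per $1,000, that supports 1,710/6.86 × 1,000 ≈ $249,271 → $249,200.
LTV cap: 100% × $12,000 = $12,000 → $12,000.
Binding constraint: loan-to-value.

$12,000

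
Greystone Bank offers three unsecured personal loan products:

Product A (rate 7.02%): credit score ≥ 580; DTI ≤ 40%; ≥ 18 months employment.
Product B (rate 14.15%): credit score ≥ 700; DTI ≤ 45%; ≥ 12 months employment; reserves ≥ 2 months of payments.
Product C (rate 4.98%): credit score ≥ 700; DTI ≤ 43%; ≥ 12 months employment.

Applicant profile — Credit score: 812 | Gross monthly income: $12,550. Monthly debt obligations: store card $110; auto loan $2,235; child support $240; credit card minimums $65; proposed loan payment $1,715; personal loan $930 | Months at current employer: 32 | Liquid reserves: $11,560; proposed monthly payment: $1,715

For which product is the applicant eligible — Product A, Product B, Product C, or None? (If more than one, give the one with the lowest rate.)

Total debts = (110 + 2,235 + 240 + 65 + 1,715 + 930) = 5,295; DTI = 5,295/12,550 = 42.2%.
Reserves = 11,560/1,715 = 6.7 months.
Product A: score 812 ≥ 580; DTI 42.2% > 40%; employment 32 ≥ 18 mo → does not qualify.
Product B: score 812 ≥ 700; DTI 42.2% ≤ 45%; employment 32 ≥ 12 mo; reserves 6.7 ≥ 2 mo → qualifies.
Product C: score 812 ≥ 700; DTI 42.2% ≤ 43%; employment 32 ≥ 12 mo → qualifies.
Qualifying: Product B, Product C. Lowest rate is 4.98% → Product C.

Product C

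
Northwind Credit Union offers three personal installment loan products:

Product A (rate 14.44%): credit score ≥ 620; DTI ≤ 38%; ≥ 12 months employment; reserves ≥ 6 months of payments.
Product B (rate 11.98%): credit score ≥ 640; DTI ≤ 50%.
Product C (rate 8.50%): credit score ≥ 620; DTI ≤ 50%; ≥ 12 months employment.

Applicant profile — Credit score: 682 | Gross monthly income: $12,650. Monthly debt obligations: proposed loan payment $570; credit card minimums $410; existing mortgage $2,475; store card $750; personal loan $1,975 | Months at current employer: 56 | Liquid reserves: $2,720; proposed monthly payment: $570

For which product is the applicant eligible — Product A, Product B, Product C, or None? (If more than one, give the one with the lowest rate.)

Total debts = (570 + 410 + 2,475 + 750 + 1,975) = 6,180; DTI = 6,180/12,650 = 48.9%.
Reserves = 2,720/570 = 4.8 months.
Product A: score 682 ≥ 620; DTI 48.9% > 38%; employment 56 ≥ 12 mo; reserves 4.8 < 6 mo → does not qualify.
Product B: score 682 ≥ 640; DTI 48.9% ≤ 50% → qualifies.
Product C: score 682 ≥ 620; DTI 48.9% ≤ 50%; employment 56 ≥ 12 mo → qualifies.
Qualifying: Product B, Product C. Lowest rate is 8.50% → Product C.

Product C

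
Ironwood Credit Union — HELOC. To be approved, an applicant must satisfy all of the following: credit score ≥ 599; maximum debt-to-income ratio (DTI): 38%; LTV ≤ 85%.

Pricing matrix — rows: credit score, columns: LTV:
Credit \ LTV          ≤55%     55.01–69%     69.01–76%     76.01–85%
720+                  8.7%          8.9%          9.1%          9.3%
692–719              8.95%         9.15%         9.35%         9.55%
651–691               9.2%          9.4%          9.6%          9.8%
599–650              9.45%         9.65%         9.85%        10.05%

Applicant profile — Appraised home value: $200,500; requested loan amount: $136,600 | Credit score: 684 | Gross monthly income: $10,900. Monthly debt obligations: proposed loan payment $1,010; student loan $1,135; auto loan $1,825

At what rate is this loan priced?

Credit score 684 ≥ 599; Total monthly debts = (1,010 + 1,135 + 1,825) = 3,970. DTI: 3,970 ÷ 10,900 = 36.4%, within the 38% cap
LTV: 136,600 ÷ 200,500 = 68.1%, within 85% cap
Row: 684 falls in 651–691. Column: 68.1% falls in 55.01–69%. Rate = 9.4%.

9.4%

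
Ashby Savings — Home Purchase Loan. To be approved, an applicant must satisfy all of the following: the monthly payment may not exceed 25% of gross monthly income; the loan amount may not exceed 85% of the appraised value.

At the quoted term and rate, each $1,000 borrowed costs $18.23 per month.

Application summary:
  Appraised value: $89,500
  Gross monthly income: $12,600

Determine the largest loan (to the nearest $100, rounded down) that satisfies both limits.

Payment cap: 25% × $12,600 = $3,150/month.
At $18.23 per $1,000, that supports 3,150/18.23 × 1,000 ≈ $172,792 → $172,700.
LTV cap: 85% × $89,500 = $76,075 → $76,000.
Binding constraint: loan-to-value.

$76,000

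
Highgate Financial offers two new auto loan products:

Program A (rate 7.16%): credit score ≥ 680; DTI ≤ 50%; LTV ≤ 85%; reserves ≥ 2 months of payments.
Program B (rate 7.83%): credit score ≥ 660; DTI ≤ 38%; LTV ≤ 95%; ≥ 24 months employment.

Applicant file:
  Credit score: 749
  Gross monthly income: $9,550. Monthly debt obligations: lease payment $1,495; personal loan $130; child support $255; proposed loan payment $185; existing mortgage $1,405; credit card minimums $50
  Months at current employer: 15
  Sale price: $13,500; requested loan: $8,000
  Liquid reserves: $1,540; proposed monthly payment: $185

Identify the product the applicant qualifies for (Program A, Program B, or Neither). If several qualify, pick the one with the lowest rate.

Program A

Total debts = (1,495 + 130 + 255 + 185 + 1,405 + 50) = 3,520; DTI = 3,520/9,550 = 36.9%.
LTV = 8,000/13,500 = 59.3%.
Reserves = 1,540/185 = 8.3 months.
Program A: score 749 ≥ 680; DTI 36.9% ≤ 50%; LTV 59.3% ≤ 85%; reserves 8.3 ≥ 2 mo → qualifies.
Program B: score 749 ≥ 660; DTI 36.9% ≤ 38%; LTV 59.3% ≤ 95%; employment 15 < 24 mo → does not qualify.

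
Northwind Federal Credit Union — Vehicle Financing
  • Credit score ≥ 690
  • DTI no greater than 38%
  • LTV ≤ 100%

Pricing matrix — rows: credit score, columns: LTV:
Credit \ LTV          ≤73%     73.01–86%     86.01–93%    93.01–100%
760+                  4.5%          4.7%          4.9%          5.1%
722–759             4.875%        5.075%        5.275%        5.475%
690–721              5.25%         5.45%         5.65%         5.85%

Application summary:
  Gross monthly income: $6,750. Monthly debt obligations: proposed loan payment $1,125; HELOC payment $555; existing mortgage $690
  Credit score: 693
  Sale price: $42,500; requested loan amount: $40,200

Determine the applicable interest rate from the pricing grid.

Credit score 693 ≥ 690; Total monthly debts = (1,125 + 555 + 690) = 2,370. Debt-to-income = 2,370/6,750 = 35.1% — meets 38% limit
Loan-to-value = 40,200/42,500 = 94.6% — pass (100% max)
Row: 693 falls in 690–721. Column: 94.6% falls in 93.01–100%. Rate = 5.85%.

5.85%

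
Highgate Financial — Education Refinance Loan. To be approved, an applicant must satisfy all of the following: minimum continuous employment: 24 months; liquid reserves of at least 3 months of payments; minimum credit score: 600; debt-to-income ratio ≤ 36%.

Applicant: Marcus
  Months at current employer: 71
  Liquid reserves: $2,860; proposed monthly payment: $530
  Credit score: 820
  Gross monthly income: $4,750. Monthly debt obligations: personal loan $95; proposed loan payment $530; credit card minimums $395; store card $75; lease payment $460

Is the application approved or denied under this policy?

Approved

Employment 71 ≥ 24 months
Reserves = 2,860/530 = 5.4 months ≥ 3
Credit score 820 ≥ 600 (meets)
Total monthly debts = (95 + 530 + 395 + 75 + 460) = 1,555. DTI: 1,555 ÷ 4,750 = 32.7%, within the 36% cap
All criteria satisfied.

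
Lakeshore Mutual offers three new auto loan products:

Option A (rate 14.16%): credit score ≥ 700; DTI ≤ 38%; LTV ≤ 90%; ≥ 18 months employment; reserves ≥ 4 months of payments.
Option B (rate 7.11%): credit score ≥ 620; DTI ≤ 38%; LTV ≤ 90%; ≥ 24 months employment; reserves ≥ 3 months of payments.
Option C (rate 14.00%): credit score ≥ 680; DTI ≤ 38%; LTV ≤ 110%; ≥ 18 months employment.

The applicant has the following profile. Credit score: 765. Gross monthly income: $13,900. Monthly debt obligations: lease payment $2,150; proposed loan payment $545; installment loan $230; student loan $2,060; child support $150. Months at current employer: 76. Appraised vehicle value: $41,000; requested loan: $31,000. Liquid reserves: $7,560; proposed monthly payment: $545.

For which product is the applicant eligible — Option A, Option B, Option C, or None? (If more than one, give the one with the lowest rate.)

Total debts = (2,150 + 545 + 230 + 2,060 + 150) = 5,135; DTI = 5,135/13,900 = 36.9%.
LTV = 31,000/41,000 = 75.6%.
Reserves = 7,560/545 = 13.9 months.
Option A: score 765 ≥ 700; DTI 36.9% ≤ 38%; LTV 75.6% ≤ 90%; employment 76 ≥ 18 mo; reserves 13.9 ≥ 4 mo → qualifies.
Option B: score 765 ≥ 620; DTI 36.9% ≤ 38%; LTV 75.6% ≤ 90%; employment 76 ≥ 24 mo; reserves 13.9 ≥ 3 mo → qualifies.
Option C: score 765 ≥ 680; DTI 36.9% ≤ 38%; LTV 75.6% ≤ 110%; employment 76 ≥ 18 mo → qualifies.
Qualifying: Option A, Option B, Option C. Lowest rate is 7.11% → Option B.

Option B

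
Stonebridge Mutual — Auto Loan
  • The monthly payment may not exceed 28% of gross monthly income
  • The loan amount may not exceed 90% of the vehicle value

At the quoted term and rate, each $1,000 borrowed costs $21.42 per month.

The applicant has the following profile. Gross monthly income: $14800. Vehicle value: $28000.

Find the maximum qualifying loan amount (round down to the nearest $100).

$25,200

Payment cap: 28% × $14,800 = $4,144/month.
At $21.42 per $1,000, that supports 4,144/21.42 × 1,000 ≈ $193,464 → $193,400.
LTV cap: 90% × $28,000 = $25,200 → $25,200.
Binding constraint: loan-to-value.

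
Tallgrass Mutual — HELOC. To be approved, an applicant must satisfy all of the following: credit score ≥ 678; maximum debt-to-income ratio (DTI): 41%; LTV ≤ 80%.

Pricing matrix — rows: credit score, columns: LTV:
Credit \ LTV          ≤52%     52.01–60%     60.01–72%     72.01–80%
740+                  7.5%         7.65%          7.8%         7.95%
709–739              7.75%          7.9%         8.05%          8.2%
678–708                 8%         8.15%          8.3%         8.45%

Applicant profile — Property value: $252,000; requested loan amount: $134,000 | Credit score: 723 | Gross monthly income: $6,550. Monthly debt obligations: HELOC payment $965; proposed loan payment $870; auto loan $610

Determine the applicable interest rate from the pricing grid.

7.9%

Credit score 723 ≥ 678; Total monthly debts = (965 + 870 + 610) = 2,445. DTI = 2,445/6,550 = 37.3% ≤ 41%
LTV: 134,000 ÷ 252,000 = 53.2%, within 80% cap
Score 723 is in the 709–739 band; LTV 53.2% is in the 52.01–60% band → 7.9%.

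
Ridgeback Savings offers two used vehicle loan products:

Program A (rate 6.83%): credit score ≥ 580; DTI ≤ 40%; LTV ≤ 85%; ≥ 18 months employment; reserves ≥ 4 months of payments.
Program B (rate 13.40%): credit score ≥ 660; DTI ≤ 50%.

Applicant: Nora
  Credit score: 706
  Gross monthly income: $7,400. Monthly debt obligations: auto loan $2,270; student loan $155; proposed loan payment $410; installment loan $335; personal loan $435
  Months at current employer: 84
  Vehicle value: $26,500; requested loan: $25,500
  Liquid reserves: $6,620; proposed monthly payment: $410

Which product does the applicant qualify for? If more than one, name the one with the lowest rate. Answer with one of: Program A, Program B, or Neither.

Total debts = (2,270 + 155 + 410 + 335 + 435) = 3,605; DTI = 3,605/7,400 = 48.7%.
LTV = 25,500/26,500 = 96.2%.
Reserves = 6,620/410 = 16.1 months.
Program A: score 706 ≥ 580; DTI 48.7% > 40%; LTV 96.2% > 85%; employment 84 ≥ 18 mo; reserves 16.1 ≥ 4 mo → does not qualify.
Program B: score 706 ≥ 660; DTI 48.7% ≤ 50% → qualifies.

Program B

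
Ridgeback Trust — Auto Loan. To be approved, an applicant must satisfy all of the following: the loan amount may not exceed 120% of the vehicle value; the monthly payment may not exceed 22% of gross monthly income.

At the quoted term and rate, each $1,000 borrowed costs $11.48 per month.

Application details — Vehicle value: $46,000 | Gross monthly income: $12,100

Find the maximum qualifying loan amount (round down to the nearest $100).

Payment cap: 22% × $12,100 = $2,662/month.
At $11.48 per $1,000, that supports 2,662/11.48 × 1,000 ≈ $231,881 → $231,800.
LTV cap: 120% × $46,000 = $55,200 → $55,200.
Binding constraint: loan-to-value.

$55,200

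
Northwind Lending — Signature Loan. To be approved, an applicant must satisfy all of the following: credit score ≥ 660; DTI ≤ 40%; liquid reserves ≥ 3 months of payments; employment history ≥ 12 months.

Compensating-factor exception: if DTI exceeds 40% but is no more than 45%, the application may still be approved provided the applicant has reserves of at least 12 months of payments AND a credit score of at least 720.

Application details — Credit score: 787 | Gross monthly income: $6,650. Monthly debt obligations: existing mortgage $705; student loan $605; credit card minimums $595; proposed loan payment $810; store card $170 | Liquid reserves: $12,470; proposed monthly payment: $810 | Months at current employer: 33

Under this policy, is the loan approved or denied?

Approved

Credit score 787 ≥ 660 (meets base)
Total debts = (705 + 605 + 595 + 810 + 170) = 2,885. DTI: 2,885 ÷ 6,650 = 43.4%, over the 40% base limit.
Reserves: 12,470 ÷ 810 = 15.4 months (meets 3-month minimum)
Employment 33 ≥ 12 months
DTI 43.4% is within the 40%–45% exception band; checking compensating factors.
Override check — reserves: 15.4 mo (ok); score: 787 (ok).
Both compensating conditions met → exception applies.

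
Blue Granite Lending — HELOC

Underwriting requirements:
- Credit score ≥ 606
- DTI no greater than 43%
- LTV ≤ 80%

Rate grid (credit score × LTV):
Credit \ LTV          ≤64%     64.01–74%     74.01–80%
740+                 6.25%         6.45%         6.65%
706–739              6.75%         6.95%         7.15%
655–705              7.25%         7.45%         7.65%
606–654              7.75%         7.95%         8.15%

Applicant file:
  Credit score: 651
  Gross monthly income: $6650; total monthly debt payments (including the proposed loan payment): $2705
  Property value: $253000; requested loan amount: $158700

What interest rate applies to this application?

7.75%

Credit score 651 ≥ 606; DTI: 2,705 ÷ 6,650 = 40.7%, within the 43% cap
LTV = 158,700/253,000 = 62.7% ≤ 80%
Credit 651 → row 606–654; LTV 62.7% → column ≤64%. Grid cell → 7.75%.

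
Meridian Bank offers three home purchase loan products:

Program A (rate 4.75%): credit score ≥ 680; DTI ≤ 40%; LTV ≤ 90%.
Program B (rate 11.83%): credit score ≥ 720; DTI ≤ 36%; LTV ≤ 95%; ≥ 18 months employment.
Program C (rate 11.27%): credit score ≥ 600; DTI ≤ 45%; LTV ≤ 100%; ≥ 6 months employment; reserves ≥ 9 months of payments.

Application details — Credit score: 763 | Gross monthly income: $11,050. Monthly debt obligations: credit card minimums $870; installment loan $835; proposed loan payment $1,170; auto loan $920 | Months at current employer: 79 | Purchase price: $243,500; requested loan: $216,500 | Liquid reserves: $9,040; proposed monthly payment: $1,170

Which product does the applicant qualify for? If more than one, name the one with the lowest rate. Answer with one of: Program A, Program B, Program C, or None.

Program A

Total debts = (870 + 835 + 1,170 + 920) = 3,795; DTI = 3,795/11,050 = 34.3%.
LTV = 216,500/243,500 = 88.9%.
Reserves = 9,040/1,170 = 7.7 months.
Program A: score 763 ≥ 680; DTI 34.3% ≤ 40%; LTV 88.9% ≤ 90% → qualifies.
Program B: score 763 ≥ 720; DTI 34.3% ≤ 36%; LTV 88.9% ≤ 95%; employment 79 ≥ 18 mo → qualifies.
Program C: score 763 ≥ 600; DTI 34.3% ≤ 45%; LTV 88.9% ≤ 100%; employment 79 ≥ 6 mo; reserves 7.7 < 9 mo → does not qualify.
Qualifying: Program A, Program B. Lowest rate is 4.75% → Program A.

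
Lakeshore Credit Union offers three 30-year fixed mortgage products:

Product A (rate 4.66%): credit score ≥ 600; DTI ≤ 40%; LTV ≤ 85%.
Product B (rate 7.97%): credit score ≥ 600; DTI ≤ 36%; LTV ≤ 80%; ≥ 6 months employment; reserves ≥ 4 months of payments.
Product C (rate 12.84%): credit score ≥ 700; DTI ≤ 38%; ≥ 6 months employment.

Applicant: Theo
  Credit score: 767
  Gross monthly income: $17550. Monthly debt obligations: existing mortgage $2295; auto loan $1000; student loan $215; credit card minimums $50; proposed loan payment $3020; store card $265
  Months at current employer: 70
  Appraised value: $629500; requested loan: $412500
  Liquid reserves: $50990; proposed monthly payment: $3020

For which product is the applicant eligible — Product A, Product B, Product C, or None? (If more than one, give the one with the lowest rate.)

Product A

Total debts = (2,295 + 1,000 + 215 + 50 + 3,020 + 265) = 6,845; DTI = 6,845/17,550 = 39%.
LTV = 412,500/629,500 = 65.5%.
Reserves = 50,990/3,020 = 16.9 months.
Product A: score 767 ≥ 600; DTI 39% ≤ 40%; LTV 65.5% ≤ 85% → qualifies.
Product B: score 767 ≥ 600; DTI 39% > 36%; LTV 65.5% ≤ 80%; employment 70 ≥ 6 mo; reserves 16.9 ≥ 4 mo → does not qualify.
Product C: score 767 ≥ 700; DTI 39% > 38%; employment 70 ≥ 6 mo → does not qualify.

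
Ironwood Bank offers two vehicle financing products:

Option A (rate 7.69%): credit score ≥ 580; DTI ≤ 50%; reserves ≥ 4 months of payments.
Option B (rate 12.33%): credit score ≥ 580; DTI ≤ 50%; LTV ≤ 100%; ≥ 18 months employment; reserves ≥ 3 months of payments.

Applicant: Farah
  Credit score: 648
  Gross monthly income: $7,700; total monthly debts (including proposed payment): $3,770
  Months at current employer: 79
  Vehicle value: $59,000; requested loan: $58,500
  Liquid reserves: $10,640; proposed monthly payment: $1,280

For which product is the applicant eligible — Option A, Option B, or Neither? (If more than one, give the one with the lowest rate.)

DTI = 3,770/7,700 = 49%.
LTV = 58,500/59,000 = 99.2%.
Reserves = 10,640/1,280 = 8.3 months.
Option A: score 648 ≥ 580; DTI 49% ≤ 50%; reserves 8.3 ≥ 4 mo → qualifies.
Option B: score 648 ≥ 580; DTI 49% ≤ 50%; LTV 99.2% ≤ 100%; employment 79 ≥ 18 mo; reserves 8.3 ≥ 3 mo → qualifies.
Qualifying: Option A, Option B. Lowest rate is 7.69% → Option A.

Option A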